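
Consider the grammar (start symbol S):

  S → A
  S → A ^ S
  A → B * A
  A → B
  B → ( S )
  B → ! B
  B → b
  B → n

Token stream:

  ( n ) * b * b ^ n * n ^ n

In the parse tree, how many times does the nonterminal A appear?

7

[S [A [B ( [S [A [B n]]] )] * [A [B b] * [A [B b]]]] ^ [S [A [B n] * [A [B n]]] ^ [S [A [B n]]]]]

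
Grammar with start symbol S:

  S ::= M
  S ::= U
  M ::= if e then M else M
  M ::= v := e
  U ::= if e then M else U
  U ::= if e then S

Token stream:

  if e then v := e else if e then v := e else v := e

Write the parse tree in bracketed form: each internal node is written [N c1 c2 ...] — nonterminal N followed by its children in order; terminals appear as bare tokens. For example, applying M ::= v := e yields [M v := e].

S
M
if e then M else M
if e then v := e else M
if e then v := e else if e then M else M
if e then v := e else if e then v := e else M
if e then v := e else if e then v := e else v := e

[S [M if e then [M v := e] else [M if e then [M v := e] else [M v := e]]]]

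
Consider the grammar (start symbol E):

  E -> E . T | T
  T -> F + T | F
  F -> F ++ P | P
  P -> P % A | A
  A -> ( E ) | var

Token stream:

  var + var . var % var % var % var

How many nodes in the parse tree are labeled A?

6

[E [E [T [F [P [A var]]] + [T [F [P [A var]]]]]] . [T [F [P [P [P [P [A var]] % [A var]] % [A var]] % [A var]]]]]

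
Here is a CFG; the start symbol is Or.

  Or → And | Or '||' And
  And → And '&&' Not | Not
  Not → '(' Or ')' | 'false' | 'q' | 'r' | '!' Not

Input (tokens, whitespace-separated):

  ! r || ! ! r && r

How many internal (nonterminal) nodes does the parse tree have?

[Or [Or [And [Not ! [Not r]]]] || [And [And [Not ! [Not ! [Not r]]]] && [Not r]]]

11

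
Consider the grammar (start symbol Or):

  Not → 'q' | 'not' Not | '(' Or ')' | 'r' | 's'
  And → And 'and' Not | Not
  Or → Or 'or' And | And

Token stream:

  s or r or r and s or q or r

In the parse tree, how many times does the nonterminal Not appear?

[Or [Or [Or [Or [Or [And [Not s]]] or [And [Not r]]] or [And [And [Not r]] and [Not s]]] or [And [Not q]]] or [And [Not r]]]

6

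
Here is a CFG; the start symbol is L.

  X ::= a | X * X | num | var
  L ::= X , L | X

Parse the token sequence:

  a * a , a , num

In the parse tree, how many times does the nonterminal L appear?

[L [X [X a] * [X a]] , [L [X a] , [L [X num]]]]

3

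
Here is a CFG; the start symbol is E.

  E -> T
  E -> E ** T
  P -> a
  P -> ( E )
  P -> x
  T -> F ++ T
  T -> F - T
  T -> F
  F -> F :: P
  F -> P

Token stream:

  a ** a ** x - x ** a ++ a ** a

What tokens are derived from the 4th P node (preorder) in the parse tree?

x

[E [E [E [E [E [T [F [P a]]]] ** [T [F [P a]]]] ** [T [F [P x]] - [T [F [P x]]]]] ** [T [F [P a]] ++ [T [F [P a]]]]] ** [T [F [P a]]]]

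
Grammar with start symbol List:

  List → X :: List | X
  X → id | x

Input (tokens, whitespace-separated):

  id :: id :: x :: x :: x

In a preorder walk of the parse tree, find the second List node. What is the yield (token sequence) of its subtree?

id :: x :: x :: x

[List [X id] :: [List [X id] :: [List [X x] :: [List [X x] :: [List [X x]]]]]]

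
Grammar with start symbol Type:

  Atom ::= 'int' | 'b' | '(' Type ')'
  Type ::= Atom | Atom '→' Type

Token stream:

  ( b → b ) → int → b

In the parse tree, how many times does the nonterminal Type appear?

5

[Type [Atom ( [Type [Atom b] → [Type [Atom b]]] )] → [Type [Atom int] → [Type [Atom b]]]]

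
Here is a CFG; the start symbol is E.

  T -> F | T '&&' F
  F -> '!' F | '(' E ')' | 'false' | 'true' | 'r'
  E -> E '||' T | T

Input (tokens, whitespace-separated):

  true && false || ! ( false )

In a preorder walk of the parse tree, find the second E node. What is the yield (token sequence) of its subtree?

[E [E [T [T [F true]] && [F false]]] || [T [F ! [F ( [E [T [F false]]] )]]]]

true && false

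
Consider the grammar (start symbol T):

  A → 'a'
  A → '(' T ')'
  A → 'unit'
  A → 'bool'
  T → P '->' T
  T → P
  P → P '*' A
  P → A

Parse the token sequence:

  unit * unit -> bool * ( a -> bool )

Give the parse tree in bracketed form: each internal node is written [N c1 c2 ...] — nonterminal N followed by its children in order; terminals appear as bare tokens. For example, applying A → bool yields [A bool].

[T [P [P [A unit]] * [A unit]] -> [T [P [P [A bool]] * [A ( [T [P [A a]] -> [T [P [A bool]]]] )]]]]

T
P -> T
P * A -> T
A * A -> T
unit * A -> T
unit * unit -> T
unit * unit -> P
unit * unit -> P * A
unit * unit -> A * A
unit * unit -> bool * A
unit * unit -> bool * ( T )
unit * unit -> bool * ( P -> T )
unit * unit -> bool * ( A -> T )
unit * unit -> bool * ( a -> T )
unit * unit -> bool * ( a -> P )
unit * unit -> bool * ( a -> A )
unit * unit -> bool * ( a -> bool )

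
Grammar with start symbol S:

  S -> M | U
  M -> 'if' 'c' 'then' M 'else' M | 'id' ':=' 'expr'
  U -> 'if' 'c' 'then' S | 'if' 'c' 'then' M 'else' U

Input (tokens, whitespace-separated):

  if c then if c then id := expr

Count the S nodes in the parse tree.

3

[S [U if c then [S [U if c then [S [M id := expr]]]]]]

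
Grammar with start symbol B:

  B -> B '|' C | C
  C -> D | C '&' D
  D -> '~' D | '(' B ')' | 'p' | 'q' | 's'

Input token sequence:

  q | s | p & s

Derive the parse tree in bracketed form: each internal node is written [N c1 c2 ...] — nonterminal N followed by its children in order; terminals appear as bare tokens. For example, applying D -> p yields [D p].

[B [B [B [C [D q]]] | [C [D s]]] | [C [C [D p]] & [D s]]]

B
B | C
B | C | C
C | C | C
D | C | C
q | C | C
q | D | C
q | s | C
q | s | C & D
q | s | D & D
q | s | p & D
q | s | p & s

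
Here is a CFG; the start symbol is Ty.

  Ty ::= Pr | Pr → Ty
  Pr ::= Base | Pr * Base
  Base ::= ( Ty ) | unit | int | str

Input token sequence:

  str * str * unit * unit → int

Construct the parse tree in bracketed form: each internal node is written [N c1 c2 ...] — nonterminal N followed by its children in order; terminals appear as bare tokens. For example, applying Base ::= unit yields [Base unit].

Ty
Pr → Ty
Pr * Base → Ty
Pr * Base * Base → Ty
Pr * Base * Base * Base → Ty
Base * Base * Base * Base → Ty
str * Base * Base * Base → Ty
str * str * Base * Base → Ty
str * str * unit * Base → Ty
str * str * unit * unit → Ty
str * str * unit * unit → Pr
str * str * unit * unit → Base
str * str * unit * unit → int

[Ty [Pr [Pr [Pr [Pr [Base str]] * [Base str]] * [Base unit]] * [Base unit]] → [Ty [Pr [Base int]]]]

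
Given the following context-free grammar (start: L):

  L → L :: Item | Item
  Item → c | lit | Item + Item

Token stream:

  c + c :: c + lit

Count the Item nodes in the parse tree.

6

[L [L [Item [Item c] + [Item c]]] :: [Item [Item c] + [Item lit]]]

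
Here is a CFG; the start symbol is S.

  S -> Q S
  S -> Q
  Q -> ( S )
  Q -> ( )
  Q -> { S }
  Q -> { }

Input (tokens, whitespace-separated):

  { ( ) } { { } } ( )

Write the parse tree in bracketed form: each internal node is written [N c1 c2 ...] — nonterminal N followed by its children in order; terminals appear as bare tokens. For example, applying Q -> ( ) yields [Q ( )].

S
Q S
{ S } S
{ Q } S
{ ( ) } S
{ ( ) } Q S
{ ( ) } { S } S
{ ( ) } { Q } S
{ ( ) } { { } } S
{ ( ) } { { } } Q
{ ( ) } { { } } ( )

[S [Q { [S [Q ( )]] }] [S [Q { [S [Q { }]] }] [S [Q ( )]]]]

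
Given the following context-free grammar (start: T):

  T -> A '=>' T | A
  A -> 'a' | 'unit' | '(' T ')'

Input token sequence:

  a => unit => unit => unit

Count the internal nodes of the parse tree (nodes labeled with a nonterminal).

8

[T [A a] => [T [A unit] => [T [A unit] => [T [A unit]]]]]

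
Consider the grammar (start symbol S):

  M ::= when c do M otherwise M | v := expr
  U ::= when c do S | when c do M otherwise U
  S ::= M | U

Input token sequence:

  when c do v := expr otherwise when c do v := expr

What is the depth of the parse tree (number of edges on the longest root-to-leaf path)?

[S [U when c do [M v := expr] otherwise [U when c do [S [M v := expr]]]]]

5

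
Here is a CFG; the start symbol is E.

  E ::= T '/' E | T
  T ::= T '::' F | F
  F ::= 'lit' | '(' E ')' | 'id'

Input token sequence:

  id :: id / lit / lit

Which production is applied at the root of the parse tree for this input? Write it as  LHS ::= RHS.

[E [T [T [F id]] :: [F id]] / [E [T [F lit]] / [E [T [F lit]]]]]

E ::= T '/' E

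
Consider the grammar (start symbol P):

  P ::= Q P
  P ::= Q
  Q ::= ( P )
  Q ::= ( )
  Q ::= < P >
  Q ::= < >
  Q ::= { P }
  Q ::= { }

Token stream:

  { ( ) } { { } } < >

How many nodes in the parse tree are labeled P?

5

[P [Q { [P [Q ( )]] }] [P [Q { [P [Q { }]] }] [P [Q < >]]]]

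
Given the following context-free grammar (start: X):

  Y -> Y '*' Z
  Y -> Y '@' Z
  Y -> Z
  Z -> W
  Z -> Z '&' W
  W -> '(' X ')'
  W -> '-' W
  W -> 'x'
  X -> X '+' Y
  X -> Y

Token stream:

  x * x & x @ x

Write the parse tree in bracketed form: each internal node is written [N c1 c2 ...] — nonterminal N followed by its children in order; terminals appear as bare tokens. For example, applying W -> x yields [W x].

X
Y
Y @ Z
Y * Z @ Z
Z * Z @ Z
W * Z @ Z
x * Z @ Z
x * Z & W @ Z
x * W & W @ Z
x * x & W @ Z
x * x & x @ Z
x * x & x @ W
x * x & x @ x

[X [Y [Y [Y [Z [W x]]] * [Z [Z [W x]] & [W x]]] @ [Z [W x]]]]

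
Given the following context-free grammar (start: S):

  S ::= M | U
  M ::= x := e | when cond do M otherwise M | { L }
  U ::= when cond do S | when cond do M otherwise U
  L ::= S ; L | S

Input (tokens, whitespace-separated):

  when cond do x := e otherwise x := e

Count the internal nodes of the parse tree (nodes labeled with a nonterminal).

4

[S [M when cond do [M x := e] otherwise [M x := e]]]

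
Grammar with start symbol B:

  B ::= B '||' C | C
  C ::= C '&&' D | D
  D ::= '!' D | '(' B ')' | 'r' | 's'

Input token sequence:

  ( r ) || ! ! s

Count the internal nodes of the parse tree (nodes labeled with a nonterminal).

11

[B [B [C [D ( [B [C [D r]]] )]]] || [C [D ! [D ! [D s]]]]]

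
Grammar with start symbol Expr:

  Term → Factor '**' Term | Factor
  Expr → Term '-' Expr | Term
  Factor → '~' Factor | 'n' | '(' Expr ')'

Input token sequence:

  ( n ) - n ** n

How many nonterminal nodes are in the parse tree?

11

[Expr [Term [Factor ( [Expr [Term [Factor n]]] )]] - [Expr [Term [Factor n] ** [Term [Factor n]]]]]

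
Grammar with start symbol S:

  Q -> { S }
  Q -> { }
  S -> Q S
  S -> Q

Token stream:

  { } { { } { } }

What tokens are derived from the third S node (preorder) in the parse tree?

{ } { }

[S [Q { }] [S [Q { [S [Q { }] [S [Q { }]]] }]]]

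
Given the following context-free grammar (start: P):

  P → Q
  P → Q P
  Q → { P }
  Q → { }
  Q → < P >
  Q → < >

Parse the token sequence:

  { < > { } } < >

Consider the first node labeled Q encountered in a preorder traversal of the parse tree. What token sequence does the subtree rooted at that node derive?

{ < > { } }

[P [Q { [P [Q < >] [P [Q { }]]] }] [P [Q < >]]]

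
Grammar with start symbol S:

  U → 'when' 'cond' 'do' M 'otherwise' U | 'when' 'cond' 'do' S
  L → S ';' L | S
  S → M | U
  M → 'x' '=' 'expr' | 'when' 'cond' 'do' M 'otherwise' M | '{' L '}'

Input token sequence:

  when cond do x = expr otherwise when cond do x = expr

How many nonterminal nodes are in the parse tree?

[S [U when cond do [M x = expr] otherwise [U when cond do [S [M x = expr]]]]]

6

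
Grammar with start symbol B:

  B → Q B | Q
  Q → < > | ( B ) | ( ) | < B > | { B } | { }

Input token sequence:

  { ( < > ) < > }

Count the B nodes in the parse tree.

[B [Q { [B [Q ( [B [Q < >]] )] [B [Q < >]]] }]]

4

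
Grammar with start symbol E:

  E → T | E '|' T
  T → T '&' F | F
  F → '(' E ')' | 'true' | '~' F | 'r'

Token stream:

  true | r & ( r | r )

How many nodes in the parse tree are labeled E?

4

[E [E [T [F true]]] | [T [T [F r]] & [F ( [E [E [T [F r]]] | [T [F r]]] )]]]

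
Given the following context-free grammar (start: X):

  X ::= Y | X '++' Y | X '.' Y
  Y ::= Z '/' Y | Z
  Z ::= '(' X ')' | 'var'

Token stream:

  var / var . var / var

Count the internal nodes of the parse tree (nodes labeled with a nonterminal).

10

[X [X [Y [Z var] / [Y [Z var]]]] . [Y [Z var] / [Y [Z var]]]]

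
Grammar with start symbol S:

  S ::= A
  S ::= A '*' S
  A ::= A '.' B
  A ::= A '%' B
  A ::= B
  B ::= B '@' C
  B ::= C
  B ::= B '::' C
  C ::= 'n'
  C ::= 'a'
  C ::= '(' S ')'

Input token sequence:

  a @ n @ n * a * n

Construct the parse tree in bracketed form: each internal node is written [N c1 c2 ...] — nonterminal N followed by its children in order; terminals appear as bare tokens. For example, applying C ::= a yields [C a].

[S [A [B [B [B [C a]] @ [C n]] @ [C n]]] * [S [A [B [C a]]] * [S [A [B [C n]]]]]]

S
A * S
B * S
B @ C * S
B @ C @ C * S
C @ C @ C * S
a @ C @ C * S
a @ n @ C * S
a @ n @ n * S
a @ n @ n * A * S
a @ n @ n * B * S
a @ n @ n * C * S
a @ n @ n * a * S
a @ n @ n * a * A
a @ n @ n * a * B
a @ n @ n * a * C
a @ n @ n * a * n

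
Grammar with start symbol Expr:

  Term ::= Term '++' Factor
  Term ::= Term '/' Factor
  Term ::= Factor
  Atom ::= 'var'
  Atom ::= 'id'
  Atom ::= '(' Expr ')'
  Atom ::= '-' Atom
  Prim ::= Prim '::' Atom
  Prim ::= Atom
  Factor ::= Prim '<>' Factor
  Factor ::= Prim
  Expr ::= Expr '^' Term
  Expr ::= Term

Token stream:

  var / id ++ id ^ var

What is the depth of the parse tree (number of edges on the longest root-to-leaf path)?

[Expr [Expr [Term [Term [Term [Factor [Prim [Atom var]]]] / [Factor [Prim [Atom id]]]] ++ [Factor [Prim [Atom id]]]]] ^ [Term [Factor [Prim [Atom var]]]]]

8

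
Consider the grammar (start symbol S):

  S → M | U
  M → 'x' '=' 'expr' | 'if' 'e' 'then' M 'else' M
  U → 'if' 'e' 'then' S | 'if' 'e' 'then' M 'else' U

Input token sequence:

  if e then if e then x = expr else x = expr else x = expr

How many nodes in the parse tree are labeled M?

[S [M if e then [M if e then [M x = expr] else [M x = expr]] else [M x = expr]]]

5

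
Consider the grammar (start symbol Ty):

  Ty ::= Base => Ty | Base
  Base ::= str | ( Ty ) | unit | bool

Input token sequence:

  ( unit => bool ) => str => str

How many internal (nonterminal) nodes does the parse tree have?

[Ty [Base ( [Ty [Base unit] => [Ty [Base bool]]] )] => [Ty [Base str] => [Ty [Base str]]]]

10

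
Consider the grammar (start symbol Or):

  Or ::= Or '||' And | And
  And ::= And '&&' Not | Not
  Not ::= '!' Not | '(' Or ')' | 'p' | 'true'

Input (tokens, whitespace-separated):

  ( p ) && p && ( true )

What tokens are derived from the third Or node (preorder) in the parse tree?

true

[Or [And [And [And [Not ( [Or [And [Not p]]] )]] && [Not p]] && [Not ( [Or [And [Not true]]] )]]]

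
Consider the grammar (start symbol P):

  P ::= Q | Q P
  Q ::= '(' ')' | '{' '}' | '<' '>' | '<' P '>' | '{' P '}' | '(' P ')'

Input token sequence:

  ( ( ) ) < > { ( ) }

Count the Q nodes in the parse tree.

5

[P [Q ( [P [Q ( )]] )] [P [Q < >] [P [Q { [P [Q ( )]] }]]]]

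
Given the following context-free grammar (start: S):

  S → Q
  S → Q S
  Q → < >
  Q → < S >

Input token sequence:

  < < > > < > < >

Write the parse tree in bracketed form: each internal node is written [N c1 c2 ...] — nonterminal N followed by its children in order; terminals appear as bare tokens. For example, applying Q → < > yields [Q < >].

[S [Q < [S [Q < >]] >] [S [Q < >] [S [Q < >]]]]

S
Q S
< S > S
< Q > S
< < > > S
< < > > Q S
< < > > < > S
< < > > < > Q
< < > > < > < >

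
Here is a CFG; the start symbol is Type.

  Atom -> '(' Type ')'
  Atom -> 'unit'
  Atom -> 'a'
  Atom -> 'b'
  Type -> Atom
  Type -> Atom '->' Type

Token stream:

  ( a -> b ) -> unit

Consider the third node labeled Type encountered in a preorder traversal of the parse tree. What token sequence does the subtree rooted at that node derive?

b

[Type [Atom ( [Type [Atom a] -> [Type [Atom b]]] )] -> [Type [Atom unit]]]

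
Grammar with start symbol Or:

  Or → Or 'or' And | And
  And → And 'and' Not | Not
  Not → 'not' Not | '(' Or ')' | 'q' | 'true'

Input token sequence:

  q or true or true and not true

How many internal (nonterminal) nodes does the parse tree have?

12

[Or [Or [Or [And [Not q]]] or [And [Not true]]] or [And [And [Not true]] and [Not not [Not true]]]]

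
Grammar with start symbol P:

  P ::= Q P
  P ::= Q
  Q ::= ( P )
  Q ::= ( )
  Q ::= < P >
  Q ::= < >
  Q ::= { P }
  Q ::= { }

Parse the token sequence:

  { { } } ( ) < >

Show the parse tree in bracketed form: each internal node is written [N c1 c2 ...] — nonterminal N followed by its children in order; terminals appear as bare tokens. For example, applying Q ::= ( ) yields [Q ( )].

[P [Q { [P [Q { }]] }] [P [Q ( )] [P [Q < >]]]]

P
Q P
{ P } P
{ Q } P
{ { } } P
{ { } } Q P
{ { } } ( ) P
{ { } } ( ) Q
{ { } } ( ) < >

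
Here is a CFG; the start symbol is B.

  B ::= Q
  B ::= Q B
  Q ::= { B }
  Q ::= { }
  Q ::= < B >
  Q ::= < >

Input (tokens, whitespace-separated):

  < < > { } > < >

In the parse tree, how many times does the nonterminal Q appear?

4

[B [Q < [B [Q < >] [B [Q { }]]] >] [B [Q < >]]]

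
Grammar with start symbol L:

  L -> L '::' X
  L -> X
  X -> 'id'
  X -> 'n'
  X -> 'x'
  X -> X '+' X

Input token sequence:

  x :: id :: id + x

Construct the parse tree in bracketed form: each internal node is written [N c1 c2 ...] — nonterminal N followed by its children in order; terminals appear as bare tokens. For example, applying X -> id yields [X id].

L
L :: X
L :: X :: X
X :: X :: X
x :: X :: X
x :: id :: X
x :: id :: X + X
x :: id :: id + X
x :: id :: id + x

[L [L [L [X x]] :: [X id]] :: [X [X id] + [X x]]]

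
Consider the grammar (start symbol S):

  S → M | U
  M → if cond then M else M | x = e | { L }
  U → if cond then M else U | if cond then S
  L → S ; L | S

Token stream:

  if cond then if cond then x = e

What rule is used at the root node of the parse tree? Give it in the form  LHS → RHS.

[S [U if cond then [S [U if cond then [S [M x = e]]]]]]

S → U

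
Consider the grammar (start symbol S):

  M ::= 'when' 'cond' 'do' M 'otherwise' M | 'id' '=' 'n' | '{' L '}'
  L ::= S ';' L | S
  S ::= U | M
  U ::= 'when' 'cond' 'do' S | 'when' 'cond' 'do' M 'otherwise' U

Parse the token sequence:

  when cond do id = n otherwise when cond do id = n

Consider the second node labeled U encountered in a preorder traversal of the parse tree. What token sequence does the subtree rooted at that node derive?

when cond do id = n

[S [U when cond do [M id = n] otherwise [U when cond do [S [M id = n]]]]]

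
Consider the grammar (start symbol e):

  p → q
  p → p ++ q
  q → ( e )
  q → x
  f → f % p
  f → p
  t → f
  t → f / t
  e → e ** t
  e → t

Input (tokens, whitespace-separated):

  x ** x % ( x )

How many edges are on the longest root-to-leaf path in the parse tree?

10

[e [e [t [f [p [q x]]]]] ** [t [f [f [p [q x]]] % [p [q ( [e [t [f [p [q x]]]]] )]]]]]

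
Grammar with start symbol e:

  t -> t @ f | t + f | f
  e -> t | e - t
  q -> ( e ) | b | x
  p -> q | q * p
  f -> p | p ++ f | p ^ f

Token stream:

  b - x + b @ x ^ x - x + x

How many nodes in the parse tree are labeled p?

7

[e [e [e [t [f [p [q b]]]]] - [t [t [t [f [p [q x]]]] + [f [p [q b]]]] @ [f [p [q x]] ^ [f [p [q x]]]]]] - [t [t [f [p [q x]]]] + [f [p [q x]]]]]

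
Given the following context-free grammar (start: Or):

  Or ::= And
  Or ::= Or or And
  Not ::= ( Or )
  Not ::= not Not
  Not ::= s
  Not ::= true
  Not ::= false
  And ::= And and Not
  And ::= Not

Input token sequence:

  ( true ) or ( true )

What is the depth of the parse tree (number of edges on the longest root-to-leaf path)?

7

[Or [Or [And [Not ( [Or [And [Not true]]] )]]] or [And [Not ( [Or [And [Not true]]] )]]]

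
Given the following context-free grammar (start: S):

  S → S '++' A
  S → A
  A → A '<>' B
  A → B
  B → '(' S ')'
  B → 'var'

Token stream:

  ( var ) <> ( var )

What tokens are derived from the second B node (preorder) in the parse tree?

var

[S [A [A [B ( [S [A [B var]]] )]] <> [B ( [S [A [B var]]] )]]]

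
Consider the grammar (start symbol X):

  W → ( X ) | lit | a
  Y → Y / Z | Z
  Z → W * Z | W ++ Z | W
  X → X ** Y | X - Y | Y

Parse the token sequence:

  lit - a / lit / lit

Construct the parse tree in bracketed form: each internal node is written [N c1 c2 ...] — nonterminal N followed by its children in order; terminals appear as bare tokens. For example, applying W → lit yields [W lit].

X
X - Y
Y - Y
Z - Y
W - Y
lit - Y
lit - Y / Z
lit - Y / Z / Z
lit - Z / Z / Z
lit - W / Z / Z
lit - a / Z / Z
lit - a / W / Z
lit - a / lit / Z
lit - a / lit / W
lit - a / lit / lit

[X [X [Y [Z [W lit]]]] - [Y [Y [Y [Z [W a]]] / [Z [W lit]]] / [Z [W lit]]]]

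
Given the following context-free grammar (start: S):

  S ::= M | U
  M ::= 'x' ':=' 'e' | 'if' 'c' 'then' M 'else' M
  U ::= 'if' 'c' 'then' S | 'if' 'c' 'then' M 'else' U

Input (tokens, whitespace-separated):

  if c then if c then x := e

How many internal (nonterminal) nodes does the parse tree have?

[S [U if c then [S [U if c then [S [M x := e]]]]]]

6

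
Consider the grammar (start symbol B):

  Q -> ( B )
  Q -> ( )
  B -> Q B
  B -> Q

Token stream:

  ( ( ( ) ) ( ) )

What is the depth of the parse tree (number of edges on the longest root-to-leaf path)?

[B [Q ( [B [Q ( [B [Q ( )]] )] [B [Q ( )]]] )]]

6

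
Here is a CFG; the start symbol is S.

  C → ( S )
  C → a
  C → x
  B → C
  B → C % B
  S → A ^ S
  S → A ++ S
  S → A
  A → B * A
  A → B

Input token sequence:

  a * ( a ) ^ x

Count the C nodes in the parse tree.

[S [A [B [C a]] * [A [B [C ( [S [A [B [C a]]]] )]]]] ^ [S [A [B [C x]]]]]

4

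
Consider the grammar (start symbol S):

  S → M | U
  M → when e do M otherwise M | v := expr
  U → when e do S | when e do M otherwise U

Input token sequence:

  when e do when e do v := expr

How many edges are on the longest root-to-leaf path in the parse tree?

[S [U when e do [S [U when e do [S [M v := expr]]]]]]

6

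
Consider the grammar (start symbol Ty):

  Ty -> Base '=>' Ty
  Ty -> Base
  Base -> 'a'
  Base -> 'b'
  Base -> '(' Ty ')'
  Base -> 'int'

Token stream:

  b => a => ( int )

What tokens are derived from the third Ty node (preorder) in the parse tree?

( int )

[Ty [Base b] => [Ty [Base a] => [Ty [Base ( [Ty [Base int]] )]]]]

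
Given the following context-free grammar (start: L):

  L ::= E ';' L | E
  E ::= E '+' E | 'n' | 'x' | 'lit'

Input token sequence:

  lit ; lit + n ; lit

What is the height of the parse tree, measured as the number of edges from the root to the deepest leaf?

[L [E lit] ; [L [E [E lit] + [E n]] ; [L [E lit]]]]

4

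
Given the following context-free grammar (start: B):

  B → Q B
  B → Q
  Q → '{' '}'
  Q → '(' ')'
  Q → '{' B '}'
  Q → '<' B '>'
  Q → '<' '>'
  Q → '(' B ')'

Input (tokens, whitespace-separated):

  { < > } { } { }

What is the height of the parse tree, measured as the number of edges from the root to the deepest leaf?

[B [Q { [B [Q < >]] }] [B [Q { }] [B [Q { }]]]]

4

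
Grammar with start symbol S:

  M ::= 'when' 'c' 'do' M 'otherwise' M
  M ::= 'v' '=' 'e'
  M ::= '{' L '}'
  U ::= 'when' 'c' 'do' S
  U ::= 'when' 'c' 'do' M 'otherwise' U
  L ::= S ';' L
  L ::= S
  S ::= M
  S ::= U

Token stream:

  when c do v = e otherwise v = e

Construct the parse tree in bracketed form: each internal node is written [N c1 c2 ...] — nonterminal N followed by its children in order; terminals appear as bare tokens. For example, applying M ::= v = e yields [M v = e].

S
M
when c do M otherwise M
when c do v = e otherwise M
when c do v = e otherwise v = e

[S [M when c do [M v = e] otherwise [M v = e]]]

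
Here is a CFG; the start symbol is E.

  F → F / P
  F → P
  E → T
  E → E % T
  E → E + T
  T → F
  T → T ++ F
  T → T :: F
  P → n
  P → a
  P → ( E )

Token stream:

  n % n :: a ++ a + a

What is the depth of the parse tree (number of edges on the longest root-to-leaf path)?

7

[E [E [E [T [F [P n]]]] % [T [T [T [F [P n]]] :: [F [P a]]] ++ [F [P a]]]] + [T [F [P a]]]]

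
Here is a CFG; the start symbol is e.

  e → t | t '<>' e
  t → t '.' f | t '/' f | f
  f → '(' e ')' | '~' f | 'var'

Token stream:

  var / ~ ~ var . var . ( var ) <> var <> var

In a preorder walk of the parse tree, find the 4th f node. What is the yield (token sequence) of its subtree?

var

[e [t [t [t [t [f var]] / [f ~ [f ~ [f var]]]] . [f var]] . [f ( [e [t [f var]]] )]] <> [e [t [f var]] <> [e [t [f var]]]]]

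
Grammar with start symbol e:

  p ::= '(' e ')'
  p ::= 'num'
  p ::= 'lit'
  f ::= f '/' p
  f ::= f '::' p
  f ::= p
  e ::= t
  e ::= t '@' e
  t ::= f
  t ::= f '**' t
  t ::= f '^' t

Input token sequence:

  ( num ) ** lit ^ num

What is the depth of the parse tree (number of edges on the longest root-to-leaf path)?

8

[e [t [f [p ( [e [t [f [p num]]]] )]] ** [t [f [p lit]] ^ [t [f [p num]]]]]]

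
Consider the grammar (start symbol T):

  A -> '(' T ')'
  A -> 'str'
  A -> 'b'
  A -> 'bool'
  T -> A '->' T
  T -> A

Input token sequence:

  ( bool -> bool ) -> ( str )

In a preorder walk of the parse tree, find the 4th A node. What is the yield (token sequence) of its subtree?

[T [A ( [T [A bool] -> [T [A bool]]] )] -> [T [A ( [T [A str]] )]]]

( str )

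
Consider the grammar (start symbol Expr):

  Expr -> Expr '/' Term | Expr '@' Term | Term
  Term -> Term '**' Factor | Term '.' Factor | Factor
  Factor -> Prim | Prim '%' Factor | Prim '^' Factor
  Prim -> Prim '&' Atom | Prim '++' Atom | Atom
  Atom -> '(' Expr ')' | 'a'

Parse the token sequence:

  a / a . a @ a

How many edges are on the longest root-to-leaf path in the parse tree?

7

[Expr [Expr [Expr [Term [Factor [Prim [Atom a]]]]] / [Term [Term [Factor [Prim [Atom a]]]] . [Factor [Prim [Atom a]]]]] @ [Term [Factor [Prim [Atom a]]]]]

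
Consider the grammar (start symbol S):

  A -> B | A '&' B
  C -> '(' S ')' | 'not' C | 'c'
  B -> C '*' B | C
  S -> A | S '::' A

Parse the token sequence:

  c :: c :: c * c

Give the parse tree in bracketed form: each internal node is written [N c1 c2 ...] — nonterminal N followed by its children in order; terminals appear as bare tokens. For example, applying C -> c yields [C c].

S
S :: A
S :: A :: A
A :: A :: A
B :: A :: A
C :: A :: A
c :: A :: A
c :: B :: A
c :: C :: A
c :: c :: A
c :: c :: B
c :: c :: C * B
c :: c :: c * B
c :: c :: c * C
c :: c :: c * c

[S [S [S [A [B [C c]]]] :: [A [B [C c]]]] :: [A [B [C c] * [B [C c]]]]]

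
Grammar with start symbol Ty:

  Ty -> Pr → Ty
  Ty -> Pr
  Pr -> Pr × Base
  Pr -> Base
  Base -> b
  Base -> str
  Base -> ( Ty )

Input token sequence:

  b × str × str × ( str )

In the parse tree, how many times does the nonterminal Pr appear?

5

[Ty [Pr [Pr [Pr [Pr [Base b]] × [Base str]] × [Base str]] × [Base ( [Ty [Pr [Base str]]] )]]]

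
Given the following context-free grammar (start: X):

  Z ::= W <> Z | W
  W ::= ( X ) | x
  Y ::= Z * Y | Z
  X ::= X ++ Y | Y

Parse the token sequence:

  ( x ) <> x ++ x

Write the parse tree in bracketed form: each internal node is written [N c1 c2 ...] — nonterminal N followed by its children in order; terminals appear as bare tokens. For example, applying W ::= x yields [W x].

X
X ++ Y
Y ++ Y
Z ++ Y
W <> Z ++ Y
( X ) <> Z ++ Y
( Y ) <> Z ++ Y
( Z ) <> Z ++ Y
( W ) <> Z ++ Y
( x ) <> Z ++ Y
( x ) <> W ++ Y
( x ) <> x ++ Y
( x ) <> x ++ Z
( x ) <> x ++ W
( x ) <> x ++ x

[X [X [Y [Z [W ( [X [Y [Z [W x]]]] )] <> [Z [W x]]]]] ++ [Y [Z [W x]]]]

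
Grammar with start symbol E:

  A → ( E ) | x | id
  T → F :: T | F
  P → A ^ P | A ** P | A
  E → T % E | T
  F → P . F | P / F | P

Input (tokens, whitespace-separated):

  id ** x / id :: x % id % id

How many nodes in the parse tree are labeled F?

[E [T [F [P [A id] ** [P [A x]]] / [F [P [A id]]]] :: [T [F [P [A x]]]]] % [E [T [F [P [A id]]]] % [E [T [F [P [A id]]]]]]]

5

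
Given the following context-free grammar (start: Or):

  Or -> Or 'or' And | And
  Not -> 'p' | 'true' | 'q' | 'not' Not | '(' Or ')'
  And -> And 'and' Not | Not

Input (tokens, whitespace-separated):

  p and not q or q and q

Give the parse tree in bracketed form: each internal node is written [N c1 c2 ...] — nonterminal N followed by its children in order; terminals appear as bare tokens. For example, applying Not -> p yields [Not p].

Or
Or or And
And or And
And and Not or And
Not and Not or And
p and Not or And
p and not Not or And
p and not q or And
p and not q or And and Not
p and not q or Not and Not
p and not q or q and Not
p and not q or q and q

[Or [Or [And [And [Not p]] and [Not not [Not q]]]] or [And [And [Not q]] and [Not q]]]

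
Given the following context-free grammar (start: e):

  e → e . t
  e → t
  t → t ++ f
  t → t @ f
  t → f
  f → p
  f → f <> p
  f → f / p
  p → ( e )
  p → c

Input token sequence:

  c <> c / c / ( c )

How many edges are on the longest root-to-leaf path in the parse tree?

[e [t [f [f [f [f [p c]] <> [p c]] / [p c]] / [p ( [e [t [f [p c]]]] )]]]]

8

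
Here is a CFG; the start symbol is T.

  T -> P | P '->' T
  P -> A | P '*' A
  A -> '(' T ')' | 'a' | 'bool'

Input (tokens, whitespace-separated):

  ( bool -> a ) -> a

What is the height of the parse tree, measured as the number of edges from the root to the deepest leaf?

[T [P [A ( [T [P [A bool]] -> [T [P [A a]]]] )]] -> [T [P [A a]]]]

7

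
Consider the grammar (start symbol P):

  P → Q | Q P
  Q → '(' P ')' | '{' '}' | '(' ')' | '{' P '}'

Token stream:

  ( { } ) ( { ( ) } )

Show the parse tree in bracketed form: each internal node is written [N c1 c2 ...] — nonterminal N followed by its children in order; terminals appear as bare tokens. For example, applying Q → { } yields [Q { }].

P
Q P
( P ) P
( Q ) P
( { } ) P
( { } ) Q
( { } ) ( P )
( { } ) ( Q )
( { } ) ( { P } )
( { } ) ( { Q } )
( { } ) ( { ( ) } )

[P [Q ( [P [Q { }]] )] [P [Q ( [P [Q { [P [Q ( )]] }]] )]]]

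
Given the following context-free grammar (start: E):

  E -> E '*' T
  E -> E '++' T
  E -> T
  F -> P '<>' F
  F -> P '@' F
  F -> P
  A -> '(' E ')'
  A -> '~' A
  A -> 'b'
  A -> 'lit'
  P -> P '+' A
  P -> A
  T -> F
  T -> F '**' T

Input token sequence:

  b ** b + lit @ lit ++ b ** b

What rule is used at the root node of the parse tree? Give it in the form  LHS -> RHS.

E -> E '++' T

[E [E [T [F [P [A b]]] ** [T [F [P [P [A b]] + [A lit]] @ [F [P [A lit]]]]]]] ++ [T [F [P [A b]]] ** [T [F [P [A b]]]]]]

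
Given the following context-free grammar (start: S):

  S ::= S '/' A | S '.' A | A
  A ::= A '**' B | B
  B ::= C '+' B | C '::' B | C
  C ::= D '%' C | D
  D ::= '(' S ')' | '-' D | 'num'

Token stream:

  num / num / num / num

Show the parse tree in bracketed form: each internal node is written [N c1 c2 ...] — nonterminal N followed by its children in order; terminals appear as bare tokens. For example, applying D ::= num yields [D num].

[S [S [S [S [A [B [C [D num]]]]] / [A [B [C [D num]]]]] / [A [B [C [D num]]]]] / [A [B [C [D num]]]]]

S
S / A
S / A / A
S / A / A / A
A / A / A / A
B / A / A / A
C / A / A / A
D / A / A / A
num / A / A / A
num / B / A / A
num / C / A / A
num / D / A / A
num / num / A / A
num / num / B / A
num / num / C / A
num / num / D / A
num / num / num / A
num / num / num / B
num / num / num / C
num / num / num / D
num / num / num / num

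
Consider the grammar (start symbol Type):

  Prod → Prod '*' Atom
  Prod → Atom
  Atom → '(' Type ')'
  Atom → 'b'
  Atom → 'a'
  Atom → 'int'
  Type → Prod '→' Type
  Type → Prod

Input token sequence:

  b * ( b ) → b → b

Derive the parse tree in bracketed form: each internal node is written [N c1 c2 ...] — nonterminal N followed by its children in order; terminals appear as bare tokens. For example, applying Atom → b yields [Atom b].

Type
Prod → Type
Prod * Atom → Type
Atom * Atom → Type
b * Atom → Type
b * ( Type ) → Type
b * ( Prod ) → Type
b * ( Atom ) → Type
b * ( b ) → Type
b * ( b ) → Prod → Type
b * ( b ) → Atom → Type
b * ( b ) → b → Type
b * ( b ) → b → Prod
b * ( b ) → b → Atom
b * ( b ) → b → b

[Type [Prod [Prod [Atom b]] * [Atom ( [Type [Prod [Atom b]]] )]] → [Type [Prod [Atom b]] → [Type [Prod [Atom b]]]]]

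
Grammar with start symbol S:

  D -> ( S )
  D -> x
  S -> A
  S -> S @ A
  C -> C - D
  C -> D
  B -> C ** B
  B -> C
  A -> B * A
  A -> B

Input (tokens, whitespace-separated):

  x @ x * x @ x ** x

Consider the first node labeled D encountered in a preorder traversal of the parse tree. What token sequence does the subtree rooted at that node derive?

x

[S [S [S [A [B [C [D x]]]]] @ [A [B [C [D x]]] * [A [B [C [D x]]]]]] @ [A [B [C [D x]] ** [B [C [D x]]]]]]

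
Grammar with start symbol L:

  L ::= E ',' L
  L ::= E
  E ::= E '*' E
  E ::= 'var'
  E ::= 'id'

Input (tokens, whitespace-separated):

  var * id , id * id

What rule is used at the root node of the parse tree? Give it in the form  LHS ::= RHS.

[L [E [E var] * [E id]] , [L [E [E id] * [E id]]]]

L ::= E ',' L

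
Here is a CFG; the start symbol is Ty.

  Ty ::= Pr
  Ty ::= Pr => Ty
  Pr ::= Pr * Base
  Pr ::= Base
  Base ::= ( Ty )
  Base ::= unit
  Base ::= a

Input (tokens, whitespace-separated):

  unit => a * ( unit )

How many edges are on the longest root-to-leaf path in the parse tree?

[Ty [Pr [Base unit]] => [Ty [Pr [Pr [Base a]] * [Base ( [Ty [Pr [Base unit]]] )]]]]

7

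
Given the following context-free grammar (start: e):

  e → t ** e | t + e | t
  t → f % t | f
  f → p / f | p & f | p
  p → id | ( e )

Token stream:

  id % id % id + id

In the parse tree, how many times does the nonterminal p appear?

[e [t [f [p id]] % [t [f [p id]] % [t [f [p id]]]]] + [e [t [f [p id]]]]]

4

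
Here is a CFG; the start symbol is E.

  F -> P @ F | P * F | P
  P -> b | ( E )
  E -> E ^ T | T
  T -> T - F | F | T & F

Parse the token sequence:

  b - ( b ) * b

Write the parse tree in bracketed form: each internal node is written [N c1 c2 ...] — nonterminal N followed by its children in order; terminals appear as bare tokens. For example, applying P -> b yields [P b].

[E [T [T [F [P b]]] - [F [P ( [E [T [F [P b]]]] )] * [F [P b]]]]]

E
T
T - F
F - F
P - F
b - F
b - P * F
b - ( E ) * F
b - ( T ) * F
b - ( F ) * F
b - ( P ) * F
b - ( b ) * F
b - ( b ) * P
b - ( b ) * b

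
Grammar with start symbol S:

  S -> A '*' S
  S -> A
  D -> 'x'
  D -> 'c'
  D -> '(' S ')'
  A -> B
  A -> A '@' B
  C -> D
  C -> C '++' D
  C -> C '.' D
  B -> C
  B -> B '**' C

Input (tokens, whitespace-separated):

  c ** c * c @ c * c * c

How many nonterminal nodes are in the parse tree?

[S [A [B [B [C [D c]]] ** [C [D c]]]] * [S [A [A [B [C [D c]]]] @ [B [C [D c]]]] * [S [A [B [C [D c]]]] * [S [A [B [C [D c]]]]]]]]

27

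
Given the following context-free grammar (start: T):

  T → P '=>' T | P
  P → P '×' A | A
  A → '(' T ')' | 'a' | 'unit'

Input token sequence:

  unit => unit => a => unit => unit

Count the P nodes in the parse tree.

[T [P [A unit]] => [T [P [A unit]] => [T [P [A a]] => [T [P [A unit]] => [T [P [A unit]]]]]]]

5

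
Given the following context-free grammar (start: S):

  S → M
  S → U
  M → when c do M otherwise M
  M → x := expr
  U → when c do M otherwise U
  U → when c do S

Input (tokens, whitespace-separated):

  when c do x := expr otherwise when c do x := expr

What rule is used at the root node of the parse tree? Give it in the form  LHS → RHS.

S → U

[S [U when c do [M x := expr] otherwise [U when c do [S [M x := expr]]]]]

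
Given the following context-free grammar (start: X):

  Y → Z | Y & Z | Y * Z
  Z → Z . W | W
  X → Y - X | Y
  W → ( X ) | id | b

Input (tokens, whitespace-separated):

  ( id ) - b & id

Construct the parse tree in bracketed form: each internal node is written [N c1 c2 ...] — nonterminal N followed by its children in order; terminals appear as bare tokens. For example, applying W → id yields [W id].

X
Y - X
Z - X
W - X
( X ) - X
( Y ) - X
( Z ) - X
( W ) - X
( id ) - X
( id ) - Y
( id ) - Y & Z
( id ) - Z & Z
( id ) - W & Z
( id ) - b & Z
( id ) - b & W
( id ) - b & id

[X [Y [Z [W ( [X [Y [Z [W id]]]] )]]] - [X [Y [Y [Z [W b]]] & [Z [W id]]]]]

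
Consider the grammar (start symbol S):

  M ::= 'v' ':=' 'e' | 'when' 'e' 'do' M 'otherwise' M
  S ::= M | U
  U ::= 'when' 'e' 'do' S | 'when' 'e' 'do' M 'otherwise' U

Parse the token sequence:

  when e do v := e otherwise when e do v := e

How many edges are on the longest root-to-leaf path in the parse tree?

[S [U when e do [M v := e] otherwise [U when e do [S [M v := e]]]]]

5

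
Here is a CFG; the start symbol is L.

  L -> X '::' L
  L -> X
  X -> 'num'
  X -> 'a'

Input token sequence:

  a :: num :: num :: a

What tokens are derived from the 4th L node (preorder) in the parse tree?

a

[L [X a] :: [L [X num] :: [L [X num] :: [L [X a]]]]]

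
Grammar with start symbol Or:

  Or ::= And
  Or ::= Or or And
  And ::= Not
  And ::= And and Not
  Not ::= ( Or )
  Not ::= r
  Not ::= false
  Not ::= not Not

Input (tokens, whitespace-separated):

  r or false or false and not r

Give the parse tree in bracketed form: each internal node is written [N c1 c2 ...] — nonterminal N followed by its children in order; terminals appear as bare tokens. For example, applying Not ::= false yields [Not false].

Or
Or or And
Or or And or And
And or And or And
Not or And or And
r or And or And
r or Not or And
r or false or And
r or false or And and Not
r or false or Not and Not
r or false or false and Not
r or false or false and not Not
r or false or false and not r

[Or [Or [Or [And [Not r]]] or [And [Not false]]] or [And [And [Not false]] and [Not not [Not r]]]]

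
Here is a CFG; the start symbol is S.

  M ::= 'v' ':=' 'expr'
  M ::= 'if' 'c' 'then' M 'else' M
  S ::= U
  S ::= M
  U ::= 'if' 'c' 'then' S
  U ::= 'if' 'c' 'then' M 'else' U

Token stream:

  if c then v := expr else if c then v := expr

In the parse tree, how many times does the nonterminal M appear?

[S [U if c then [M v := expr] else [U if c then [S [M v := expr]]]]]

2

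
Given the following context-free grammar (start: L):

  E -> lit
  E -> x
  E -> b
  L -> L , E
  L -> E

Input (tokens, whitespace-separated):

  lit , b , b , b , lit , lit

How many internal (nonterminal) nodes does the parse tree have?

[L [L [L [L [L [L [E lit]] , [E b]] , [E b]] , [E b]] , [E lit]] , [E lit]]

12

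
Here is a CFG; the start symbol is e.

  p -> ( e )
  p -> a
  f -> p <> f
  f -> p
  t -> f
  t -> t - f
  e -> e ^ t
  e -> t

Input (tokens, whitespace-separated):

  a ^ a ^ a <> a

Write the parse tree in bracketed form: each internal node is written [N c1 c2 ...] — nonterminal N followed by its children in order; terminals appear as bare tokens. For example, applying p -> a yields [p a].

e
e ^ t
e ^ t ^ t
t ^ t ^ t
f ^ t ^ t
p ^ t ^ t
a ^ t ^ t
a ^ f ^ t
a ^ p ^ t
a ^ a ^ t
a ^ a ^ f
a ^ a ^ p <> f
a ^ a ^ a <> f
a ^ a ^ a <> p
a ^ a ^ a <> a

[e [e [e [t [f [p a]]]] ^ [t [f [p a]]]] ^ [t [f [p a] <> [f [p a]]]]]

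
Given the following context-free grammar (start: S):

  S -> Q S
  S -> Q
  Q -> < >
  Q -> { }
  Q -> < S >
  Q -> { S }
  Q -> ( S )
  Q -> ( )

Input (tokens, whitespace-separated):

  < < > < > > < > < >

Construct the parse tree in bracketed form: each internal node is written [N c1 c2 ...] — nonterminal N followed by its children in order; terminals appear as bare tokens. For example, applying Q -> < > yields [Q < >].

S
Q S
< S > S
< Q S > S
< < > S > S
< < > Q > S
< < > < > > S
< < > < > > Q S
< < > < > > < > S
< < > < > > < > Q
< < > < > > < > < >

[S [Q < [S [Q < >] [S [Q < >]]] >] [S [Q < >] [S [Q < >]]]]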